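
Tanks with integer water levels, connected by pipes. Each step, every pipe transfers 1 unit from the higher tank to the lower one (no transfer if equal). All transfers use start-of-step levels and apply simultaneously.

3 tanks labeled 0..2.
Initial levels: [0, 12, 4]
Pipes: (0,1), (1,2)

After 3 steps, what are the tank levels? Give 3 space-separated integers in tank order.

Step 1: flows [1->0,1->2] -> levels [1 10 5]
Step 2: flows [1->0,1->2] -> levels [2 8 6]
Step 3: flows [1->0,1->2] -> levels [3 6 7]

Answer: 3 6 7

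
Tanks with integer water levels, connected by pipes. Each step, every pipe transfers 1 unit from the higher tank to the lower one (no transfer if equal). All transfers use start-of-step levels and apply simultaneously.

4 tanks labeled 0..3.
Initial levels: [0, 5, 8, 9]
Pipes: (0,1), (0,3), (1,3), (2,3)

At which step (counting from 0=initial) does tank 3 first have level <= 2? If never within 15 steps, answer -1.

Answer: -1

Derivation:
Step 1: flows [1->0,3->0,3->1,3->2] -> levels [2 5 9 6]
Step 2: flows [1->0,3->0,3->1,2->3] -> levels [4 5 8 5]
Step 3: flows [1->0,3->0,1=3,2->3] -> levels [6 4 7 5]
Step 4: flows [0->1,0->3,3->1,2->3] -> levels [4 6 6 6]
Step 5: flows [1->0,3->0,1=3,2=3] -> levels [6 5 6 5]
Step 6: flows [0->1,0->3,1=3,2->3] -> levels [4 6 5 7]
Step 7: flows [1->0,3->0,3->1,3->2] -> levels [6 6 6 4]
Step 8: flows [0=1,0->3,1->3,2->3] -> levels [5 5 5 7]
Step 9: flows [0=1,3->0,3->1,3->2] -> levels [6 6 6 4]
  -> period-2 cycle (repeats step 7); tank 3 never drops to <=2
Tank 3 never reaches <=2 within 15 steps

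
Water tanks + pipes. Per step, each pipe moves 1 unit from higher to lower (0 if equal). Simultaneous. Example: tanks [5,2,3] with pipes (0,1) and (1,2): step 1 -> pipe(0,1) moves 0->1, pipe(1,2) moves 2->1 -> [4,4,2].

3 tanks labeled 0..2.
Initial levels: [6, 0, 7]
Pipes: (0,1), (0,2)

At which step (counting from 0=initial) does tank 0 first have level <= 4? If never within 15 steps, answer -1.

Answer: 4

Derivation:
Step 1: flows [0->1,2->0] -> levels [6 1 6]
Step 2: flows [0->1,0=2] -> levels [5 2 6]
Step 3: flows [0->1,2->0] -> levels [5 3 5]
Step 4: flows [0->1,0=2] -> levels [4 4 5]
Tank 0 first reaches <=4 at step 4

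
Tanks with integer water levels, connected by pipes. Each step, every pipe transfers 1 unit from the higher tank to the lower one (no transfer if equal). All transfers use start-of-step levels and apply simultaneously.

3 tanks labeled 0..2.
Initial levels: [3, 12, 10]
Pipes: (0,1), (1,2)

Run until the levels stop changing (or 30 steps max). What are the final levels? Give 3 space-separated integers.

Step 1: flows [1->0,1->2] -> levels [4 10 11]
Step 2: flows [1->0,2->1] -> levels [5 10 10]
Step 3: flows [1->0,1=2] -> levels [6 9 10]
Step 4: flows [1->0,2->1] -> levels [7 9 9]
Step 5: flows [1->0,1=2] -> levels [8 8 9]
Step 6: flows [0=1,2->1] -> levels [8 9 8]
Step 7: flows [1->0,1->2] -> levels [9 7 9]
Step 8: flows [0->1,2->1] -> levels [8 9 8]
  -> period-2 cycle: step 8 state = step 6 state; never stabilizes
  -> state at step 30: (30-6) mod 2 = 0, same as step 6 -> [8 9 8]

Answer: 8 9 8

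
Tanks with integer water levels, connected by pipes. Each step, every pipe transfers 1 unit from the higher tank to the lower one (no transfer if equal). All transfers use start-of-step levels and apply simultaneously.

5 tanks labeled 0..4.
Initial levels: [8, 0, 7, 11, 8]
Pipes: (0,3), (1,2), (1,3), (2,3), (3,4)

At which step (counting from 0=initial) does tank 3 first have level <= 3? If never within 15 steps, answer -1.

Step 1: flows [3->0,2->1,3->1,3->2,3->4] -> levels [9 2 7 7 9]
Step 2: flows [0->3,2->1,3->1,2=3,4->3] -> levels [8 4 6 8 8]
Step 3: flows [0=3,2->1,3->1,3->2,3=4] -> levels [8 6 6 6 8]
Step 4: flows [0->3,1=2,1=3,2=3,4->3] -> levels [7 6 6 8 7]
Step 5: flows [3->0,1=2,3->1,3->2,3->4] -> levels [8 7 7 4 8]
Step 6: flows [0->3,1=2,1->3,2->3,4->3] -> levels [7 6 6 8 7]
  -> period-2 cycle (repeats step 4); tank 3 never drops to <=3
Tank 3 never reaches <=3 within 15 steps

Answer: -1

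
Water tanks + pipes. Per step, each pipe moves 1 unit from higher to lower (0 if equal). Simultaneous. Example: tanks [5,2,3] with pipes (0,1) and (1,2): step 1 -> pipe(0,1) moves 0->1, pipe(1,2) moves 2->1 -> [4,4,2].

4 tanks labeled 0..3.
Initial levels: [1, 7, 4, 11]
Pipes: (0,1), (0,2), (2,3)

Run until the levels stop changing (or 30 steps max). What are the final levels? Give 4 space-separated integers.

Step 1: flows [1->0,2->0,3->2] -> levels [3 6 4 10]
Step 2: flows [1->0,2->0,3->2] -> levels [5 5 4 9]
Step 3: flows [0=1,0->2,3->2] -> levels [4 5 6 8]
Step 4: flows [1->0,2->0,3->2] -> levels [6 4 6 7]
Step 5: flows [0->1,0=2,3->2] -> levels [5 5 7 6]
Step 6: flows [0=1,2->0,2->3] -> levels [6 5 5 7]
Step 7: flows [0->1,0->2,3->2] -> levels [4 6 7 6]
Step 8: flows [1->0,2->0,2->3] -> levels [6 5 5 7]
  -> period-2 cycle: step 8 state = step 6 state; never stabilizes
  -> state at step 30: (30-6) mod 2 = 0, same as step 6 -> [6 5 5 7]

Answer: 6 5 5 7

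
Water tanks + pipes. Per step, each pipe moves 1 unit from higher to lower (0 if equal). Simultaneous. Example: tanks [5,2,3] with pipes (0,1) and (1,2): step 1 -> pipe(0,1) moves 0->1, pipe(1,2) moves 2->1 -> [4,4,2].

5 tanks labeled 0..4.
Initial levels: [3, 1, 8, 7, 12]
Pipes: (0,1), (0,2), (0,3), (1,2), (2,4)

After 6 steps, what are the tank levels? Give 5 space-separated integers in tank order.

Step 1: flows [0->1,2->0,3->0,2->1,4->2] -> levels [4 3 7 6 11]
Step 2: flows [0->1,2->0,3->0,2->1,4->2] -> levels [5 5 6 5 10]
Step 3: flows [0=1,2->0,0=3,2->1,4->2] -> levels [6 6 5 5 9]
Step 4: flows [0=1,0->2,0->3,1->2,4->2] -> levels [4 5 8 6 8]
Step 5: flows [1->0,2->0,3->0,2->1,2=4] -> levels [7 5 6 5 8]
Step 6: flows [0->1,0->2,0->3,2->1,4->2] -> levels [4 7 7 6 7]

Answer: 4 7 7 6 7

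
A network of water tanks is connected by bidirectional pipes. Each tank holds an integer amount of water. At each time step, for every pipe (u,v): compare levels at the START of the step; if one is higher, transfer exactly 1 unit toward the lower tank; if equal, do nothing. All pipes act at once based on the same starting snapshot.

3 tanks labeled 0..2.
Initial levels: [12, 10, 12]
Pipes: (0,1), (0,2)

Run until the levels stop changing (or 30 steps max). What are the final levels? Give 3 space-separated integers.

Step 1: flows [0->1,0=2] -> levels [11 11 12]
Step 2: flows [0=1,2->0] -> levels [12 11 11]
Step 3: flows [0->1,0->2] -> levels [10 12 12]
Step 4: flows [1->0,2->0] -> levels [12 11 11]
  -> period-2 cycle: step 4 state = step 2 state; never stabilizes
  -> state at step 30: (30-2) mod 2 = 0, same as step 2 -> [12 11 11]

Answer: 12 11 11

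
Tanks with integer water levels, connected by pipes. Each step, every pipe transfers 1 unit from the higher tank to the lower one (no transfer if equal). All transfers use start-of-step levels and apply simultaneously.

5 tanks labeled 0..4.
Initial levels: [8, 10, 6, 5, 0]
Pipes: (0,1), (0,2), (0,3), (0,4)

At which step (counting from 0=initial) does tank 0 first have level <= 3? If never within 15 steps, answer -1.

Step 1: flows [1->0,0->2,0->3,0->4] -> levels [6 9 7 6 1]
Step 2: flows [1->0,2->0,0=3,0->4] -> levels [7 8 6 6 2]
Step 3: flows [1->0,0->2,0->3,0->4] -> levels [5 7 7 7 3]
Step 4: flows [1->0,2->0,3->0,0->4] -> levels [7 6 6 6 4]
Step 5: flows [0->1,0->2,0->3,0->4] -> levels [3 7 7 7 5]
Tank 0 first reaches <=3 at step 5

Answer: 5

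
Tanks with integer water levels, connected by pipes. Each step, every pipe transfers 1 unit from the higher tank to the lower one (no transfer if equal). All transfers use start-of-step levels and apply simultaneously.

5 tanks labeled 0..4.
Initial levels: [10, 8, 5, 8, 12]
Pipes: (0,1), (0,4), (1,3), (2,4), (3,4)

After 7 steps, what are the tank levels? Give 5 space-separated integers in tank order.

Answer: 10 8 8 10 7

Derivation:
Step 1: flows [0->1,4->0,1=3,4->2,4->3] -> levels [10 9 6 9 9]
Step 2: flows [0->1,0->4,1=3,4->2,3=4] -> levels [8 10 7 9 9]
Step 3: flows [1->0,4->0,1->3,4->2,3=4] -> levels [10 8 8 10 7]
Step 4: flows [0->1,0->4,3->1,2->4,3->4] -> levels [8 10 7 8 10]
Step 5: flows [1->0,4->0,1->3,4->2,4->3] -> levels [10 8 8 10 7]
  -> period-2 cycle: step 5 state = step 3 state
  -> state at step 7: (7-3) mod 2 = 0, same as step 3 -> [10 8 8 10 7]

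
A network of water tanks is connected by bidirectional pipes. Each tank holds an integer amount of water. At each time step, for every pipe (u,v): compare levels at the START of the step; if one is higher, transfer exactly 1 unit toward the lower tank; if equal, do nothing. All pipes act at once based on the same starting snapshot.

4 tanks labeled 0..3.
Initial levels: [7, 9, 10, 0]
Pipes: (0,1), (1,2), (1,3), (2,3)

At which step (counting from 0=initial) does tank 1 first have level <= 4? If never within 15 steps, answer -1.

Answer: -1

Derivation:
Step 1: flows [1->0,2->1,1->3,2->3] -> levels [8 8 8 2]
Step 2: flows [0=1,1=2,1->3,2->3] -> levels [8 7 7 4]
Step 3: flows [0->1,1=2,1->3,2->3] -> levels [7 7 6 6]
Step 4: flows [0=1,1->2,1->3,2=3] -> levels [7 5 7 7]
Step 5: flows [0->1,2->1,3->1,2=3] -> levels [6 8 6 6]
Step 6: flows [1->0,1->2,1->3,2=3] -> levels [7 5 7 7]
  -> period-2 cycle (repeats step 4); tank 1 never drops to <=4
Tank 1 never reaches <=4 within 15 steps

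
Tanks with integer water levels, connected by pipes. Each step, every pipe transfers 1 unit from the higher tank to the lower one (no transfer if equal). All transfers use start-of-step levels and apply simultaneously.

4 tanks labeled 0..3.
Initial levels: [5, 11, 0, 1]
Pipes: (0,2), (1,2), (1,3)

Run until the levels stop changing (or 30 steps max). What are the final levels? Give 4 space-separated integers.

Step 1: flows [0->2,1->2,1->3] -> levels [4 9 2 2]
Step 2: flows [0->2,1->2,1->3] -> levels [3 7 4 3]
Step 3: flows [2->0,1->2,1->3] -> levels [4 5 4 4]
Step 4: flows [0=2,1->2,1->3] -> levels [4 3 5 5]
Step 5: flows [2->0,2->1,3->1] -> levels [5 5 3 4]
Step 6: flows [0->2,1->2,1->3] -> levels [4 3 5 5]
  -> period-2 cycle: step 6 state = step 4 state; never stabilizes
  -> state at step 30: (30-4) mod 2 = 0, same as step 4 -> [4 3 5 5]

Answer: 4 3 5 5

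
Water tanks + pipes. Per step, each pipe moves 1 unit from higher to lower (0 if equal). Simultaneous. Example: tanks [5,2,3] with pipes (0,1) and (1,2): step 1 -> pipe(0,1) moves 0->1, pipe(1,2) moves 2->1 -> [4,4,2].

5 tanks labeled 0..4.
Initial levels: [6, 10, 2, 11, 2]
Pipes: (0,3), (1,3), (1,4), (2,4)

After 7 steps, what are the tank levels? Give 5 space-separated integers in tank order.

Answer: 7 6 5 7 6

Derivation:
Step 1: flows [3->0,3->1,1->4,2=4] -> levels [7 10 2 9 3]
Step 2: flows [3->0,1->3,1->4,4->2] -> levels [8 8 3 9 3]
Step 3: flows [3->0,3->1,1->4,2=4] -> levels [9 8 3 7 4]
Step 4: flows [0->3,1->3,1->4,4->2] -> levels [8 6 4 9 4]
Step 5: flows [3->0,3->1,1->4,2=4] -> levels [9 6 4 7 5]
Step 6: flows [0->3,3->1,1->4,4->2] -> levels [8 6 5 7 5]
Step 7: flows [0->3,3->1,1->4,2=4] -> levels [7 6 5 7 6]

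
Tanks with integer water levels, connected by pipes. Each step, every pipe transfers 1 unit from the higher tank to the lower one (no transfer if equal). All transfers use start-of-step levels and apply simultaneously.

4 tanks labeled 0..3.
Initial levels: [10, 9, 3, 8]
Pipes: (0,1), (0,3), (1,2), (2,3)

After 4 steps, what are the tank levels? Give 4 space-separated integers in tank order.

Answer: 9 6 9 6

Derivation:
Step 1: flows [0->1,0->3,1->2,3->2] -> levels [8 9 5 8]
Step 2: flows [1->0,0=3,1->2,3->2] -> levels [9 7 7 7]
Step 3: flows [0->1,0->3,1=2,2=3] -> levels [7 8 7 8]
Step 4: flows [1->0,3->0,1->2,3->2] -> levels [9 6 9 6]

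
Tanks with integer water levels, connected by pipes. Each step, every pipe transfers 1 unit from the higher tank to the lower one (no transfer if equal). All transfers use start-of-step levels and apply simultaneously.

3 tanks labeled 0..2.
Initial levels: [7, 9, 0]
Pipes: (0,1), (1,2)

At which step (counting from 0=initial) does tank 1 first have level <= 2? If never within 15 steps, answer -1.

Answer: -1

Derivation:
Step 1: flows [1->0,1->2] -> levels [8 7 1]
Step 2: flows [0->1,1->2] -> levels [7 7 2]
Step 3: flows [0=1,1->2] -> levels [7 6 3]
Step 4: flows [0->1,1->2] -> levels [6 6 4]
Step 5: flows [0=1,1->2] -> levels [6 5 5]
Step 6: flows [0->1,1=2] -> levels [5 6 5]
Step 7: flows [1->0,1->2] -> levels [6 4 6]
Step 8: flows [0->1,2->1] -> levels [5 6 5]
  -> period-2 cycle (repeats step 6); tank 1 never drops to <=2
Tank 1 never reaches <=2 within 15 steps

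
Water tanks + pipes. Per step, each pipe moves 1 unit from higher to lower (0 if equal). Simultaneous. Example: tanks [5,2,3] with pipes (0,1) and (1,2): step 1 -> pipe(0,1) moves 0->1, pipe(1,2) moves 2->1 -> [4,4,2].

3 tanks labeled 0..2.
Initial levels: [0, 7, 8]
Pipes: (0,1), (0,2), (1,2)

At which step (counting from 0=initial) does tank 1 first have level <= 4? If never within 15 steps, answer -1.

Step 1: flows [1->0,2->0,2->1] -> levels [2 7 6]
Step 2: flows [1->0,2->0,1->2] -> levels [4 5 6]
Step 3: flows [1->0,2->0,2->1] -> levels [6 5 4]
Step 4: flows [0->1,0->2,1->2] -> levels [4 5 6]
  -> period-2 cycle (repeats step 2); tank 1 never drops to <=4
Tank 1 never reaches <=4 within 15 steps

Answer: -1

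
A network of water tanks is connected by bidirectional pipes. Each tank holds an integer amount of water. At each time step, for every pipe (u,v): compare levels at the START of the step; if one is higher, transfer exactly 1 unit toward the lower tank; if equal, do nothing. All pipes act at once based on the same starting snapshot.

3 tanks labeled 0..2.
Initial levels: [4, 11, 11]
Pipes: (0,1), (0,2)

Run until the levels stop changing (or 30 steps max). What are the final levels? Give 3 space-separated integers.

Step 1: flows [1->0,2->0] -> levels [6 10 10]
Step 2: flows [1->0,2->0] -> levels [8 9 9]
Step 3: flows [1->0,2->0] -> levels [10 8 8]
Step 4: flows [0->1,0->2] -> levels [8 9 9]
  -> period-2 cycle: step 4 state = step 2 state; never stabilizes
  -> state at step 30: (30-2) mod 2 = 0, same as step 2 -> [8 9 9]

Answer: 8 9 9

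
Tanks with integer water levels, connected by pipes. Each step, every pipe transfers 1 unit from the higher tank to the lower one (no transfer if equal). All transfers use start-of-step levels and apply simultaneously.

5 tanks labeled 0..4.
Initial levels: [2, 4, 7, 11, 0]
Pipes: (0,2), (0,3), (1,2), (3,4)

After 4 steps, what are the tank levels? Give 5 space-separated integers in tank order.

Answer: 5 5 5 5 4

Derivation:
Step 1: flows [2->0,3->0,2->1,3->4] -> levels [4 5 5 9 1]
Step 2: flows [2->0,3->0,1=2,3->4] -> levels [6 5 4 7 2]
Step 3: flows [0->2,3->0,1->2,3->4] -> levels [6 4 6 5 3]
Step 4: flows [0=2,0->3,2->1,3->4] -> levels [5 5 5 5 4]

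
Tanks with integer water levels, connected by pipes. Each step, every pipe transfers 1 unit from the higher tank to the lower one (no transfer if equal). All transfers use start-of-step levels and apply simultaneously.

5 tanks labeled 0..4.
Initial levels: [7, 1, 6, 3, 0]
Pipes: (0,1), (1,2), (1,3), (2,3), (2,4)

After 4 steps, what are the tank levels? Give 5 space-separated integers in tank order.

Answer: 5 2 3 4 3

Derivation:
Step 1: flows [0->1,2->1,3->1,2->3,2->4] -> levels [6 4 3 3 1]
Step 2: flows [0->1,1->2,1->3,2=3,2->4] -> levels [5 3 3 4 2]
Step 3: flows [0->1,1=2,3->1,3->2,2->4] -> levels [4 5 3 2 3]
Step 4: flows [1->0,1->2,1->3,2->3,2=4] -> levels [5 2 3 4 3]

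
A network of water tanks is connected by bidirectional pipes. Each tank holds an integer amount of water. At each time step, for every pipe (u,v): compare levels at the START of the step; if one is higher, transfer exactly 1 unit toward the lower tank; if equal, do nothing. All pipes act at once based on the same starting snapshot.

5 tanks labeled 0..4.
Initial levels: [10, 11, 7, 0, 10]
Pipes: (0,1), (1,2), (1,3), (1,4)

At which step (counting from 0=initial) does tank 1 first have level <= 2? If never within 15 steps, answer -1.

Answer: -1

Derivation:
Step 1: flows [1->0,1->2,1->3,1->4] -> levels [11 7 8 1 11]
Step 2: flows [0->1,2->1,1->3,4->1] -> levels [10 9 7 2 10]
Step 3: flows [0->1,1->2,1->3,4->1] -> levels [9 9 8 3 9]
Step 4: flows [0=1,1->2,1->3,1=4] -> levels [9 7 9 4 9]
Step 5: flows [0->1,2->1,1->3,4->1] -> levels [8 9 8 5 8]
Step 6: flows [1->0,1->2,1->3,1->4] -> levels [9 5 9 6 9]
Step 7: flows [0->1,2->1,3->1,4->1] -> levels [8 9 8 5 8]
  -> period-2 cycle (repeats step 5); tank 1 never drops to <=2
Tank 1 never reaches <=2 within 15 steps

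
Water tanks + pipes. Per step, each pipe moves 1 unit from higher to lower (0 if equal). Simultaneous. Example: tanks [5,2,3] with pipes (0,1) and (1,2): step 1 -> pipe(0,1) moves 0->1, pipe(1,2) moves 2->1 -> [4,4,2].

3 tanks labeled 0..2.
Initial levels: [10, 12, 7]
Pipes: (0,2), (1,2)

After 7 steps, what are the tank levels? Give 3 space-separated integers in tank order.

Answer: 10 10 9

Derivation:
Step 1: flows [0->2,1->2] -> levels [9 11 9]
Step 2: flows [0=2,1->2] -> levels [9 10 10]
Step 3: flows [2->0,1=2] -> levels [10 10 9]
Step 4: flows [0->2,1->2] -> levels [9 9 11]
Step 5: flows [2->0,2->1] -> levels [10 10 9]
  -> period-2 cycle: step 5 state = step 3 state
  -> state at step 7: (7-3) mod 2 = 0, same as step 3 -> [10 10 9]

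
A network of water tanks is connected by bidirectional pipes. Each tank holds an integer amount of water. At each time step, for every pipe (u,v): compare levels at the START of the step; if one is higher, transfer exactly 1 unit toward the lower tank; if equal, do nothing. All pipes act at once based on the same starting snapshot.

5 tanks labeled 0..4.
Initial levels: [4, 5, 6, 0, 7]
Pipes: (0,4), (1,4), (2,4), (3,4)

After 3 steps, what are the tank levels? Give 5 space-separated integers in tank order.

Answer: 5 5 5 3 4

Derivation:
Step 1: flows [4->0,4->1,4->2,4->3] -> levels [5 6 7 1 3]
Step 2: flows [0->4,1->4,2->4,4->3] -> levels [4 5 6 2 5]
Step 3: flows [4->0,1=4,2->4,4->3] -> levels [5 5 5 3 4]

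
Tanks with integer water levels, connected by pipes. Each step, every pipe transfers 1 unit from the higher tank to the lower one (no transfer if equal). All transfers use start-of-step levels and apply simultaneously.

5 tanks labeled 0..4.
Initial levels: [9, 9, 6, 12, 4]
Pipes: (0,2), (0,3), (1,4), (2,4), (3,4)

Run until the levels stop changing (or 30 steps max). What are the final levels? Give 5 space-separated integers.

Step 1: flows [0->2,3->0,1->4,2->4,3->4] -> levels [9 8 6 10 7]
Step 2: flows [0->2,3->0,1->4,4->2,3->4] -> levels [9 7 8 8 8]
Step 3: flows [0->2,0->3,4->1,2=4,3=4] -> levels [7 8 9 9 7]
Step 4: flows [2->0,3->0,1->4,2->4,3->4] -> levels [9 7 7 7 10]
Step 5: flows [0->2,0->3,4->1,4->2,4->3] -> levels [7 8 9 9 7]
  -> period-2 cycle: step 5 state = step 3 state; never stabilizes
  -> state at step 30: (30-3) mod 2 = 1, same as step 4 -> [9 7 7 7 10]

Answer: 9 7 7 7 10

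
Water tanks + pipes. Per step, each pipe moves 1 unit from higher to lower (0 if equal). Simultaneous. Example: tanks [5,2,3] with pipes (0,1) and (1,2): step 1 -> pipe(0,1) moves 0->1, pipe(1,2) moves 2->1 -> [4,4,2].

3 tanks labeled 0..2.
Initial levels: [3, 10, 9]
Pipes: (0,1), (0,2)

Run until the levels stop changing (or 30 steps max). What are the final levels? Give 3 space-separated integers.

Step 1: flows [1->0,2->0] -> levels [5 9 8]
Step 2: flows [1->0,2->0] -> levels [7 8 7]
Step 3: flows [1->0,0=2] -> levels [8 7 7]
Step 4: flows [0->1,0->2] -> levels [6 8 8]
Step 5: flows [1->0,2->0] -> levels [8 7 7]
  -> period-2 cycle: step 5 state = step 3 state; never stabilizes
  -> state at step 30: (30-3) mod 2 = 1, same as step 4 -> [6 8 8]

Answer: 6 8 8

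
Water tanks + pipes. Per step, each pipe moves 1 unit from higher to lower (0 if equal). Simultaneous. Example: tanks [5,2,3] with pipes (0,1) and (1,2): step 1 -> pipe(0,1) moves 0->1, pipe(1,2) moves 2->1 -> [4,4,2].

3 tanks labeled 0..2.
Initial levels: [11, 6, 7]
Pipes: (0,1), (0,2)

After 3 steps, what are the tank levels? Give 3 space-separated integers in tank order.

Answer: 9 7 8

Derivation:
Step 1: flows [0->1,0->2] -> levels [9 7 8]
Step 2: flows [0->1,0->2] -> levels [7 8 9]
Step 3: flows [1->0,2->0] -> levels [9 7 8]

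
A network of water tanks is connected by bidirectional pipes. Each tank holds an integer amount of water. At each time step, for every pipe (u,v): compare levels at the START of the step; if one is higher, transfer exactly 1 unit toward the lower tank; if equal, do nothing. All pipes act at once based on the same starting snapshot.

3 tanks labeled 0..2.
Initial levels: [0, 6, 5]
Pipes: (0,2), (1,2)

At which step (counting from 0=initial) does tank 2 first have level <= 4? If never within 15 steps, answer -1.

Step 1: flows [2->0,1->2] -> levels [1 5 5]
Step 2: flows [2->0,1=2] -> levels [2 5 4]
Tank 2 first reaches <=4 at step 2

Answer: 2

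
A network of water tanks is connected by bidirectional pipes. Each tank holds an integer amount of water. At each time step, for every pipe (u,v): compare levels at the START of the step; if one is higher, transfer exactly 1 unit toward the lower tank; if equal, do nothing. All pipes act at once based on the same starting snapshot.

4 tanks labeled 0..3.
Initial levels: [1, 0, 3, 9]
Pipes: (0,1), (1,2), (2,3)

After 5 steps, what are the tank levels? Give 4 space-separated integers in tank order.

Step 1: flows [0->1,2->1,3->2] -> levels [0 2 3 8]
Step 2: flows [1->0,2->1,3->2] -> levels [1 2 3 7]
Step 3: flows [1->0,2->1,3->2] -> levels [2 2 3 6]
Step 4: flows [0=1,2->1,3->2] -> levels [2 3 3 5]
Step 5: flows [1->0,1=2,3->2] -> levels [3 2 4 4]

Answer: 3 2 4 4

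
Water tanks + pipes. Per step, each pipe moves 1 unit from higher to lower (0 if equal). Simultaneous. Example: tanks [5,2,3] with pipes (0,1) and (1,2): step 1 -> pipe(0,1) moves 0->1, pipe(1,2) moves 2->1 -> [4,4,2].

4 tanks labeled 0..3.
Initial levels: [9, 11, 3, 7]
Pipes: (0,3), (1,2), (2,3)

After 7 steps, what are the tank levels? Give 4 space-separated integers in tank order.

Answer: 8 7 9 6

Derivation:
Step 1: flows [0->3,1->2,3->2] -> levels [8 10 5 7]
Step 2: flows [0->3,1->2,3->2] -> levels [7 9 7 7]
Step 3: flows [0=3,1->2,2=3] -> levels [7 8 8 7]
Step 4: flows [0=3,1=2,2->3] -> levels [7 8 7 8]
Step 5: flows [3->0,1->2,3->2] -> levels [8 7 9 6]
Step 6: flows [0->3,2->1,2->3] -> levels [7 8 7 8]
  -> period-2 cycle: step 6 state = step 4 state
  -> state at step 7: (7-4) mod 2 = 1, same as step 5 -> [8 7 9 6]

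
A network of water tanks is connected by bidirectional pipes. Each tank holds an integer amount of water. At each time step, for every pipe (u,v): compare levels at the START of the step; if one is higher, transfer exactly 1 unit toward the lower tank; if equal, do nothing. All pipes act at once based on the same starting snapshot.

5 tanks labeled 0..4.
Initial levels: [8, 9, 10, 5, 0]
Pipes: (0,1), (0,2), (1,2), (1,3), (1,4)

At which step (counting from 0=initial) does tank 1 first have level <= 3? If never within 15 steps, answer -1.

Step 1: flows [1->0,2->0,2->1,1->3,1->4] -> levels [10 7 8 6 1]
Step 2: flows [0->1,0->2,2->1,1->3,1->4] -> levels [8 7 8 7 2]
Step 3: flows [0->1,0=2,2->1,1=3,1->4] -> levels [7 8 7 7 3]
Step 4: flows [1->0,0=2,1->2,1->3,1->4] -> levels [8 4 8 8 4]
Step 5: flows [0->1,0=2,2->1,3->1,1=4] -> levels [7 7 7 7 4]
Step 6: flows [0=1,0=2,1=2,1=3,1->4] -> levels [7 6 7 7 5]
Step 7: flows [0->1,0=2,2->1,3->1,1->4] -> levels [6 8 6 6 6]
Step 8: flows [1->0,0=2,1->2,1->3,1->4] -> levels [7 4 7 7 7]
Step 9: flows [0->1,0=2,2->1,3->1,4->1] -> levels [6 8 6 6 6]
  -> period-2 cycle (repeats step 7); tank 1 never drops to <=3
Tank 1 never reaches <=3 within 15 steps

Answer: -1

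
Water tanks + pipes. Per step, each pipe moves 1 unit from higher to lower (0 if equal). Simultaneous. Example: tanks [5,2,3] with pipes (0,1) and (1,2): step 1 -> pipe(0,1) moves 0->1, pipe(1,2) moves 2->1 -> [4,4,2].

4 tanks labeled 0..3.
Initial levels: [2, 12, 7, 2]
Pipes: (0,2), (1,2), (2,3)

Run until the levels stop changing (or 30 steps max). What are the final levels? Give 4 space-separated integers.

Step 1: flows [2->0,1->2,2->3] -> levels [3 11 6 3]
Step 2: flows [2->0,1->2,2->3] -> levels [4 10 5 4]
Step 3: flows [2->0,1->2,2->3] -> levels [5 9 4 5]
Step 4: flows [0->2,1->2,3->2] -> levels [4 8 7 4]
Step 5: flows [2->0,1->2,2->3] -> levels [5 7 6 5]
Step 6: flows [2->0,1->2,2->3] -> levels [6 6 5 6]
Step 7: flows [0->2,1->2,3->2] -> levels [5 5 8 5]
Step 8: flows [2->0,2->1,2->3] -> levels [6 6 5 6]
  -> period-2 cycle: step 8 state = step 6 state; never stabilizes
  -> state at step 30: (30-6) mod 2 = 0, same as step 6 -> [6 6 5 6]

Answer: 6 6 5 6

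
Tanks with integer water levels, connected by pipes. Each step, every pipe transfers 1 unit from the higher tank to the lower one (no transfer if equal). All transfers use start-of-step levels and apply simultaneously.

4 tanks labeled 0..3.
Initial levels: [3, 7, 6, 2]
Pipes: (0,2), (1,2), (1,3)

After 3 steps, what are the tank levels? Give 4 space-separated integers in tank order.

Answer: 4 3 6 5

Derivation:
Step 1: flows [2->0,1->2,1->3] -> levels [4 5 6 3]
Step 2: flows [2->0,2->1,1->3] -> levels [5 5 4 4]
Step 3: flows [0->2,1->2,1->3] -> levels [4 3 6 5]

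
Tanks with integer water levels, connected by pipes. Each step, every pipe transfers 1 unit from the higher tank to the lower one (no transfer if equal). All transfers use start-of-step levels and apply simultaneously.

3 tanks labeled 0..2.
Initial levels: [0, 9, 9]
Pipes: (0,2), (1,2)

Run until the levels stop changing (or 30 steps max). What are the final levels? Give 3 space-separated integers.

Step 1: flows [2->0,1=2] -> levels [1 9 8]
Step 2: flows [2->0,1->2] -> levels [2 8 8]
Step 3: flows [2->0,1=2] -> levels [3 8 7]
Step 4: flows [2->0,1->2] -> levels [4 7 7]
Step 5: flows [2->0,1=2] -> levels [5 7 6]
Step 6: flows [2->0,1->2] -> levels [6 6 6]
Step 7: flows [0=2,1=2] -> levels [6 6 6]
  -> stable (no change)

Answer: 6 6 6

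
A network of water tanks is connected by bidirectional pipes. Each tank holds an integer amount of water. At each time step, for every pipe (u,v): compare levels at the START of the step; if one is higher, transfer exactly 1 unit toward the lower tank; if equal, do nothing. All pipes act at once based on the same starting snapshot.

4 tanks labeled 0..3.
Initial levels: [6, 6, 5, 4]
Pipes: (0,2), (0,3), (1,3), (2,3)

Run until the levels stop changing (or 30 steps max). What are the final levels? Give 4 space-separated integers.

Answer: 6 6 5 4

Derivation:
Step 1: flows [0->2,0->3,1->3,2->3] -> levels [4 5 5 7]
Step 2: flows [2->0,3->0,3->1,3->2] -> levels [6 6 5 4]
  -> period-2 cycle: step 2 state = step 0 state; never stabilizes
  -> state at step 30: (30-0) mod 2 = 0, same as step 0 -> [6 6 5 4]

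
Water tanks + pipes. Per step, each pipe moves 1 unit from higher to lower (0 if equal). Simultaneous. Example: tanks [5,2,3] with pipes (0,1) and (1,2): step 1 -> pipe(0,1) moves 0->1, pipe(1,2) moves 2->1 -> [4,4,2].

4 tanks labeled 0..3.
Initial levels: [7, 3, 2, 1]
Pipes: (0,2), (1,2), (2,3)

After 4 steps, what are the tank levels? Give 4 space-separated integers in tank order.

Step 1: flows [0->2,1->2,2->3] -> levels [6 2 3 2]
Step 2: flows [0->2,2->1,2->3] -> levels [5 3 2 3]
Step 3: flows [0->2,1->2,3->2] -> levels [4 2 5 2]
Step 4: flows [2->0,2->1,2->3] -> levels [5 3 2 3]

Answer: 5 3 2 3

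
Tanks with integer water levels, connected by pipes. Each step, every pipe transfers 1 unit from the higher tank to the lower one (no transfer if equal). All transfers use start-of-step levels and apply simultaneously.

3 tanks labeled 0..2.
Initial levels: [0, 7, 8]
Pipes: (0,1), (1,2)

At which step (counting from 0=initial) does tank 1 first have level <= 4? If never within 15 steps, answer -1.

Step 1: flows [1->0,2->1] -> levels [1 7 7]
Step 2: flows [1->0,1=2] -> levels [2 6 7]
Step 3: flows [1->0,2->1] -> levels [3 6 6]
Step 4: flows [1->0,1=2] -> levels [4 5 6]
Step 5: flows [1->0,2->1] -> levels [5 5 5]
Step 6: flows [0=1,1=2] -> levels [5 5 5]
  -> stable; tank 1 stays at 5 > 4
Tank 1 never reaches <=4 within 15 steps

Answer: -1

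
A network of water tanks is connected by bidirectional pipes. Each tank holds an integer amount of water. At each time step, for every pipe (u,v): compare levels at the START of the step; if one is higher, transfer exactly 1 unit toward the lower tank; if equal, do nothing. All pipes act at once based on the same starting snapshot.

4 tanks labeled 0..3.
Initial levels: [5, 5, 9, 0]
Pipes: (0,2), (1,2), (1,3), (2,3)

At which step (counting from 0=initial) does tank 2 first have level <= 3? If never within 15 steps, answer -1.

Step 1: flows [2->0,2->1,1->3,2->3] -> levels [6 5 6 2]
Step 2: flows [0=2,2->1,1->3,2->3] -> levels [6 5 4 4]
Step 3: flows [0->2,1->2,1->3,2=3] -> levels [5 3 6 5]
Step 4: flows [2->0,2->1,3->1,2->3] -> levels [6 5 3 5]
Tank 2 first reaches <=3 at step 4

Answer: 4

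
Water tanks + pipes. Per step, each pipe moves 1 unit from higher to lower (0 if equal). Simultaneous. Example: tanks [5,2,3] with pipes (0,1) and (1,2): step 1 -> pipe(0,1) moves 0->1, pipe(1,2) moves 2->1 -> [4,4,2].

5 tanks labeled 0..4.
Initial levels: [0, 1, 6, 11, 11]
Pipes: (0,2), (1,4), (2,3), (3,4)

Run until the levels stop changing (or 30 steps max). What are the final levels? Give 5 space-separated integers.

Step 1: flows [2->0,4->1,3->2,3=4] -> levels [1 2 6 10 10]
Step 2: flows [2->0,4->1,3->2,3=4] -> levels [2 3 6 9 9]
Step 3: flows [2->0,4->1,3->2,3=4] -> levels [3 4 6 8 8]
Step 4: flows [2->0,4->1,3->2,3=4] -> levels [4 5 6 7 7]
Step 5: flows [2->0,4->1,3->2,3=4] -> levels [5 6 6 6 6]
Step 6: flows [2->0,1=4,2=3,3=4] -> levels [6 6 5 6 6]
Step 7: flows [0->2,1=4,3->2,3=4] -> levels [5 6 7 5 6]
Step 8: flows [2->0,1=4,2->3,4->3] -> levels [6 6 5 7 5]
Step 9: flows [0->2,1->4,3->2,3->4] -> levels [5 5 7 5 7]
Step 10: flows [2->0,4->1,2->3,4->3] -> levels [6 6 5 7 5]
  -> period-2 cycle: step 10 state = step 8 state; never stabilizes
  -> state at step 30: (30-8) mod 2 = 0, same as step 8 -> [6 6 5 7 5]

Answer: 6 6 5 7 5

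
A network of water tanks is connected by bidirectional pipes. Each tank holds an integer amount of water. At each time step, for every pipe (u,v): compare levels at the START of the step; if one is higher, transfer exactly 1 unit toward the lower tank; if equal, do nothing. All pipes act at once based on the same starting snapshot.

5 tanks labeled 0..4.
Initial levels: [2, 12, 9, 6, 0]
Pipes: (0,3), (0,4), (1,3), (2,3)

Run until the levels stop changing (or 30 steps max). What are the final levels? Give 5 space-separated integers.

Step 1: flows [3->0,0->4,1->3,2->3] -> levels [2 11 8 7 1]
Step 2: flows [3->0,0->4,1->3,2->3] -> levels [2 10 7 8 2]
Step 3: flows [3->0,0=4,1->3,3->2] -> levels [3 9 8 7 2]
Step 4: flows [3->0,0->4,1->3,2->3] -> levels [3 8 7 8 3]
Step 5: flows [3->0,0=4,1=3,3->2] -> levels [4 8 8 6 3]
Step 6: flows [3->0,0->4,1->3,2->3] -> levels [4 7 7 7 4]
Step 7: flows [3->0,0=4,1=3,2=3] -> levels [5 7 7 6 4]
Step 8: flows [3->0,0->4,1->3,2->3] -> levels [5 6 6 7 5]
Step 9: flows [3->0,0=4,3->1,3->2] -> levels [6 7 7 4 5]
Step 10: flows [0->3,0->4,1->3,2->3] -> levels [4 6 6 7 6]
Step 11: flows [3->0,4->0,3->1,3->2] -> levels [6 7 7 4 5]
  -> period-2 cycle: step 11 state = step 9 state; never stabilizes
  -> state at step 30: (30-9) mod 2 = 1, same as step 10 -> [4 6 6 7 6]

Answer: 4 6 6 7 6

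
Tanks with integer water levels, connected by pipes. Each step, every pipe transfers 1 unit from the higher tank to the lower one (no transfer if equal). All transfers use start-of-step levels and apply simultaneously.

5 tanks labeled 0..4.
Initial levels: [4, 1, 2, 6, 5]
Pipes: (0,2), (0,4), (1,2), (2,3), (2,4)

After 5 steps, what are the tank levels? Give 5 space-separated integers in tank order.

Answer: 4 3 5 3 3

Derivation:
Step 1: flows [0->2,4->0,2->1,3->2,4->2] -> levels [4 2 4 5 3]
Step 2: flows [0=2,0->4,2->1,3->2,2->4] -> levels [3 3 3 4 5]
Step 3: flows [0=2,4->0,1=2,3->2,4->2] -> levels [4 3 5 3 3]
Step 4: flows [2->0,0->4,2->1,2->3,2->4] -> levels [4 4 1 4 5]
Step 5: flows [0->2,4->0,1->2,3->2,4->2] -> levels [4 3 5 3 3]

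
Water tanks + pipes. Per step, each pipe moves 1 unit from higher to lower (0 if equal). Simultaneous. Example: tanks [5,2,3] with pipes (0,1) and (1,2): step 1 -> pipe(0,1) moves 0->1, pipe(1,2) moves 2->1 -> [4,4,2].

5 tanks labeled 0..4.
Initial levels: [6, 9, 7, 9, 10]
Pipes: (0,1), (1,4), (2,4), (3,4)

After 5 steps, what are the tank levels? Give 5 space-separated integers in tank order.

Step 1: flows [1->0,4->1,4->2,4->3] -> levels [7 9 8 10 7]
Step 2: flows [1->0,1->4,2->4,3->4] -> levels [8 7 7 9 10]
Step 3: flows [0->1,4->1,4->2,4->3] -> levels [7 9 8 10 7]
  -> period-2 cycle: step 3 state = step 1 state
  -> state at step 5: (5-1) mod 2 = 0, same as step 1 -> [7 9 8 10 7]

Answer: 7 9 8 10 7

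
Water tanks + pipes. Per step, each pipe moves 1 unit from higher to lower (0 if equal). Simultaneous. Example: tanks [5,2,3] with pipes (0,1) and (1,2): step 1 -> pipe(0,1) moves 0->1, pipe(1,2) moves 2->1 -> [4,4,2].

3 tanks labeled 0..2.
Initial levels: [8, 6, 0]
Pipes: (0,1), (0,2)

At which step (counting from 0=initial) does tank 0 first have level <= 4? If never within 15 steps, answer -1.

Step 1: flows [0->1,0->2] -> levels [6 7 1]
Step 2: flows [1->0,0->2] -> levels [6 6 2]
Step 3: flows [0=1,0->2] -> levels [5 6 3]
Step 4: flows [1->0,0->2] -> levels [5 5 4]
Step 5: flows [0=1,0->2] -> levels [4 5 5]
Tank 0 first reaches <=4 at step 5

Answer: 5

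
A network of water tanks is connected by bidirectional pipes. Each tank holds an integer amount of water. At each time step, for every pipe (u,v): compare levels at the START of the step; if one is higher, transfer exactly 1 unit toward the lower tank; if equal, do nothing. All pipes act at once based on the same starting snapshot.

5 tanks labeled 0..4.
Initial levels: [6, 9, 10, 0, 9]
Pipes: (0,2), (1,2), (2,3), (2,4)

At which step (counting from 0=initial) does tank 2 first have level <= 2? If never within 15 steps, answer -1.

Step 1: flows [2->0,2->1,2->3,2->4] -> levels [7 10 6 1 10]
Step 2: flows [0->2,1->2,2->3,4->2] -> levels [6 9 8 2 9]
Step 3: flows [2->0,1->2,2->3,4->2] -> levels [7 8 8 3 8]
Step 4: flows [2->0,1=2,2->3,2=4] -> levels [8 8 6 4 8]
Step 5: flows [0->2,1->2,2->3,4->2] -> levels [7 7 8 5 7]
Step 6: flows [2->0,2->1,2->3,2->4] -> levels [8 8 4 6 8]
Step 7: flows [0->2,1->2,3->2,4->2] -> levels [7 7 8 5 7]
  -> period-2 cycle (repeats step 5); tank 2 never drops to <=2
Tank 2 never reaches <=2 within 15 steps

Answer: -1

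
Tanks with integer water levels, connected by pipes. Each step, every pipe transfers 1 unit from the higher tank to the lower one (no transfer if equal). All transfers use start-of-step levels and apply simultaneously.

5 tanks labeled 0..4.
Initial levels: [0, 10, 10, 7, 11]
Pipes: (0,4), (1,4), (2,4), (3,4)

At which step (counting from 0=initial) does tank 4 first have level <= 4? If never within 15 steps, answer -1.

Answer: -1

Derivation:
Step 1: flows [4->0,4->1,4->2,4->3] -> levels [1 11 11 8 7]
Step 2: flows [4->0,1->4,2->4,3->4] -> levels [2 10 10 7 9]
Step 3: flows [4->0,1->4,2->4,4->3] -> levels [3 9 9 8 9]
Step 4: flows [4->0,1=4,2=4,4->3] -> levels [4 9 9 9 7]
Step 5: flows [4->0,1->4,2->4,3->4] -> levels [5 8 8 8 9]
Step 6: flows [4->0,4->1,4->2,4->3] -> levels [6 9 9 9 5]
Step 7: flows [0->4,1->4,2->4,3->4] -> levels [5 8 8 8 9]
  -> period-2 cycle (repeats step 5); tank 4 never drops to <=4
Tank 4 never reaches <=4 within 15 steps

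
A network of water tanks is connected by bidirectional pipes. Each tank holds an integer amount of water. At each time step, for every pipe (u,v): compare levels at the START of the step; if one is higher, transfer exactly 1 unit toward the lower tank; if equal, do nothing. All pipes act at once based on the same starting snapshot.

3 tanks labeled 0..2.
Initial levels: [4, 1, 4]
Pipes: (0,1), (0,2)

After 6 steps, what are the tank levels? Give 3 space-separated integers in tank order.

Answer: 3 3 3

Derivation:
Step 1: flows [0->1,0=2] -> levels [3 2 4]
Step 2: flows [0->1,2->0] -> levels [3 3 3]
Step 3: flows [0=1,0=2] -> levels [3 3 3]
  -> stable; steps 4..6 unchanged -> [3 3 3]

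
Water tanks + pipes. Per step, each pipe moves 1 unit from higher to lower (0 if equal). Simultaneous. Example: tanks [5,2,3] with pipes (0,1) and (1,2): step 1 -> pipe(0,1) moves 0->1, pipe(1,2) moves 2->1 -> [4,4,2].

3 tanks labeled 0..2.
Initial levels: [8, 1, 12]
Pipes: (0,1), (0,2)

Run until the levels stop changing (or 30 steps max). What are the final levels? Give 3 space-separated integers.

Answer: 7 7 7

Derivation:
Step 1: flows [0->1,2->0] -> levels [8 2 11]
Step 2: flows [0->1,2->0] -> levels [8 3 10]
Step 3: flows [0->1,2->0] -> levels [8 4 9]
Step 4: flows [0->1,2->0] -> levels [8 5 8]
Step 5: flows [0->1,0=2] -> levels [7 6 8]
Step 6: flows [0->1,2->0] -> levels [7 7 7]
Step 7: flows [0=1,0=2] -> levels [7 7 7]
  -> stable (no change)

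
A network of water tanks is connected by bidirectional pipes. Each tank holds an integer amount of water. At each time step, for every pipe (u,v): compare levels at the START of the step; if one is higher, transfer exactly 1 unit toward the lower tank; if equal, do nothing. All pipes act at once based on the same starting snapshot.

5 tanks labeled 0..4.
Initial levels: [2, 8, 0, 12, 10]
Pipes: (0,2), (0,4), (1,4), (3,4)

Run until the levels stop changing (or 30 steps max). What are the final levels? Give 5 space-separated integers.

Answer: 4 7 6 7 8

Derivation:
Step 1: flows [0->2,4->0,4->1,3->4] -> levels [2 9 1 11 9]
Step 2: flows [0->2,4->0,1=4,3->4] -> levels [2 9 2 10 9]
Step 3: flows [0=2,4->0,1=4,3->4] -> levels [3 9 2 9 9]
Step 4: flows [0->2,4->0,1=4,3=4] -> levels [3 9 3 9 8]
Step 5: flows [0=2,4->0,1->4,3->4] -> levels [4 8 3 8 9]
Step 6: flows [0->2,4->0,4->1,4->3] -> levels [4 9 4 9 6]
Step 7: flows [0=2,4->0,1->4,3->4] -> levels [5 8 4 8 7]
Step 8: flows [0->2,4->0,1->4,3->4] -> levels [5 7 5 7 8]
Step 9: flows [0=2,4->0,4->1,4->3] -> levels [6 8 5 8 5]
Step 10: flows [0->2,0->4,1->4,3->4] -> levels [4 7 6 7 8]
Step 11: flows [2->0,4->0,4->1,4->3] -> levels [6 8 5 8 5]
  -> period-2 cycle: step 11 state = step 9 state; never stabilizes
  -> state at step 30: (30-9) mod 2 = 1, same as step 10 -> [4 7 6 7 8]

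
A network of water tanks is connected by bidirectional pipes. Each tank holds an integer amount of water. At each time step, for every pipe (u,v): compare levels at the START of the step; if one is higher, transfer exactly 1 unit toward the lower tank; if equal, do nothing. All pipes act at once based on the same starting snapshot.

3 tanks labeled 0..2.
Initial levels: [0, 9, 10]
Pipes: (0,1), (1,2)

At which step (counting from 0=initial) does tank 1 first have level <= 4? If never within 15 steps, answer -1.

Answer: -1

Derivation:
Step 1: flows [1->0,2->1] -> levels [1 9 9]
Step 2: flows [1->0,1=2] -> levels [2 8 9]
Step 3: flows [1->0,2->1] -> levels [3 8 8]
Step 4: flows [1->0,1=2] -> levels [4 7 8]
Step 5: flows [1->0,2->1] -> levels [5 7 7]
Step 6: flows [1->0,1=2] -> levels [6 6 7]
Step 7: flows [0=1,2->1] -> levels [6 7 6]
Step 8: flows [1->0,1->2] -> levels [7 5 7]
Step 9: flows [0->1,2->1] -> levels [6 7 6]
  -> period-2 cycle (repeats step 7); tank 1 never drops to <=4
Tank 1 never reaches <=4 within 15 steps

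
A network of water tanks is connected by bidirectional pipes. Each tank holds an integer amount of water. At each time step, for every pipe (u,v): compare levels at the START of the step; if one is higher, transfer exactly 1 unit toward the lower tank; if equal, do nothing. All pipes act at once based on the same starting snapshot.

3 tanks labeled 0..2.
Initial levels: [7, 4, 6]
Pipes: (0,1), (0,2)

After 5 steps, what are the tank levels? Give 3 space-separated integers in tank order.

Step 1: flows [0->1,0->2] -> levels [5 5 7]
Step 2: flows [0=1,2->0] -> levels [6 5 6]
Step 3: flows [0->1,0=2] -> levels [5 6 6]
Step 4: flows [1->0,2->0] -> levels [7 5 5]
Step 5: flows [0->1,0->2] -> levels [5 6 6]

Answer: 5 6 6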